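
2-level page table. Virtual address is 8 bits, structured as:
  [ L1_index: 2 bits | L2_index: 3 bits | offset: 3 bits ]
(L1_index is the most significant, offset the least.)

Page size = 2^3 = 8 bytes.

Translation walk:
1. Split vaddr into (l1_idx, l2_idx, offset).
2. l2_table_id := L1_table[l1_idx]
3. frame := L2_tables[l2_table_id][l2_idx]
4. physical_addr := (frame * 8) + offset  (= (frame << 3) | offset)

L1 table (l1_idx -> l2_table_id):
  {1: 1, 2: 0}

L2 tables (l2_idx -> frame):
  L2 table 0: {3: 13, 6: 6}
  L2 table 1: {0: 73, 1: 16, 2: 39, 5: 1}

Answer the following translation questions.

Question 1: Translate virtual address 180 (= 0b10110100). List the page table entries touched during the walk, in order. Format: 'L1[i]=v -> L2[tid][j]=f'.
Answer: L1[2]=0 -> L2[0][6]=6

Derivation:
vaddr = 180 = 0b10110100
Split: l1_idx=2, l2_idx=6, offset=4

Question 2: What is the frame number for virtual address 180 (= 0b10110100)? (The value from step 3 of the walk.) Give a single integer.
vaddr = 180: l1_idx=2, l2_idx=6
L1[2] = 0; L2[0][6] = 6

Answer: 6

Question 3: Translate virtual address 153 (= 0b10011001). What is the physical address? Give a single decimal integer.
Answer: 105

Derivation:
vaddr = 153 = 0b10011001
Split: l1_idx=2, l2_idx=3, offset=1
L1[2] = 0
L2[0][3] = 13
paddr = 13 * 8 + 1 = 105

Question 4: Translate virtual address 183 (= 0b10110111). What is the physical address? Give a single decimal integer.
Answer: 55

Derivation:
vaddr = 183 = 0b10110111
Split: l1_idx=2, l2_idx=6, offset=7
L1[2] = 0
L2[0][6] = 6
paddr = 6 * 8 + 7 = 55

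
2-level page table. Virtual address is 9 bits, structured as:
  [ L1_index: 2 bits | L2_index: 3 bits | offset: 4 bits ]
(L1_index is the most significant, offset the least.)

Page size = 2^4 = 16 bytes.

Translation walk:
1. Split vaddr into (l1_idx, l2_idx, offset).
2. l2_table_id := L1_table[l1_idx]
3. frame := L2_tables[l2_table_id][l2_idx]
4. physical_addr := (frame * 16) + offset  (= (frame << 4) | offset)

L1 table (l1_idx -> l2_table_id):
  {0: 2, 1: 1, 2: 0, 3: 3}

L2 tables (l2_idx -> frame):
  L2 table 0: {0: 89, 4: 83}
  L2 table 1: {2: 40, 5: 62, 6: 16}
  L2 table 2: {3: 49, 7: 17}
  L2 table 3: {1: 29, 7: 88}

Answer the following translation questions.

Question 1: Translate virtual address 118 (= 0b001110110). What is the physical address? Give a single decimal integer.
Answer: 278

Derivation:
vaddr = 118 = 0b001110110
Split: l1_idx=0, l2_idx=7, offset=6
L1[0] = 2
L2[2][7] = 17
paddr = 17 * 16 + 6 = 278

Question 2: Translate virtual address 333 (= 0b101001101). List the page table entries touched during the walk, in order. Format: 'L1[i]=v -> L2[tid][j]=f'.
vaddr = 333 = 0b101001101
Split: l1_idx=2, l2_idx=4, offset=13

Answer: L1[2]=0 -> L2[0][4]=83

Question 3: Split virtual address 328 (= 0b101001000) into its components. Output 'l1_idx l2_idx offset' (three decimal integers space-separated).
Answer: 2 4 8

Derivation:
vaddr = 328 = 0b101001000
  top 2 bits -> l1_idx = 2
  next 3 bits -> l2_idx = 4
  bottom 4 bits -> offset = 8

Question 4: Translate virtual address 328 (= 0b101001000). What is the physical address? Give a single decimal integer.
Answer: 1336

Derivation:
vaddr = 328 = 0b101001000
Split: l1_idx=2, l2_idx=4, offset=8
L1[2] = 0
L2[0][4] = 83
paddr = 83 * 16 + 8 = 1336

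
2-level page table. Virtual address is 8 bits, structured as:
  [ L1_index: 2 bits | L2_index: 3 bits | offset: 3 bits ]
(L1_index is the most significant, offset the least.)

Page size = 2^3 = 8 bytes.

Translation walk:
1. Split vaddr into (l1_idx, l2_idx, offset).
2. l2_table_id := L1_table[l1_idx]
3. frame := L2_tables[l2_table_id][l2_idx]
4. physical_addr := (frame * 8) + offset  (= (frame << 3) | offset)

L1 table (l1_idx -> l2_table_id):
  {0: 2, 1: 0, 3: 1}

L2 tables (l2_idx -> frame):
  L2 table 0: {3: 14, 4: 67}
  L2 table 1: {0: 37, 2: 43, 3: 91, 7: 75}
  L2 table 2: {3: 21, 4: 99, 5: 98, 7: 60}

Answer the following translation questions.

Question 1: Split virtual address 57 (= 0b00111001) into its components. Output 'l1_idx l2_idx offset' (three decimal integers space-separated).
vaddr = 57 = 0b00111001
  top 2 bits -> l1_idx = 0
  next 3 bits -> l2_idx = 7
  bottom 3 bits -> offset = 1

Answer: 0 7 1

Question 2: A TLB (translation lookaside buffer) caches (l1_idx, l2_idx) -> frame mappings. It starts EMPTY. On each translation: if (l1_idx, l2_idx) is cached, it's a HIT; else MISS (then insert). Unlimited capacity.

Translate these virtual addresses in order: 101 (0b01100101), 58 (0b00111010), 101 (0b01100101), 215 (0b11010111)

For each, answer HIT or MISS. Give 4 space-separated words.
Answer: MISS MISS HIT MISS

Derivation:
vaddr=101: (1,4) not in TLB -> MISS, insert
vaddr=58: (0,7) not in TLB -> MISS, insert
vaddr=101: (1,4) in TLB -> HIT
vaddr=215: (3,2) not in TLB -> MISS, insert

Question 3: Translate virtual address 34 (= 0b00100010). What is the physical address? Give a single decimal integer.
Answer: 794

Derivation:
vaddr = 34 = 0b00100010
Split: l1_idx=0, l2_idx=4, offset=2
L1[0] = 2
L2[2][4] = 99
paddr = 99 * 8 + 2 = 794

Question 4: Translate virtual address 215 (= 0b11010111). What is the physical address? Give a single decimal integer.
Answer: 351

Derivation:
vaddr = 215 = 0b11010111
Split: l1_idx=3, l2_idx=2, offset=7
L1[3] = 1
L2[1][2] = 43
paddr = 43 * 8 + 7 = 351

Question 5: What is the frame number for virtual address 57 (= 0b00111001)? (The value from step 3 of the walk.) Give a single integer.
Answer: 60

Derivation:
vaddr = 57: l1_idx=0, l2_idx=7
L1[0] = 2; L2[2][7] = 60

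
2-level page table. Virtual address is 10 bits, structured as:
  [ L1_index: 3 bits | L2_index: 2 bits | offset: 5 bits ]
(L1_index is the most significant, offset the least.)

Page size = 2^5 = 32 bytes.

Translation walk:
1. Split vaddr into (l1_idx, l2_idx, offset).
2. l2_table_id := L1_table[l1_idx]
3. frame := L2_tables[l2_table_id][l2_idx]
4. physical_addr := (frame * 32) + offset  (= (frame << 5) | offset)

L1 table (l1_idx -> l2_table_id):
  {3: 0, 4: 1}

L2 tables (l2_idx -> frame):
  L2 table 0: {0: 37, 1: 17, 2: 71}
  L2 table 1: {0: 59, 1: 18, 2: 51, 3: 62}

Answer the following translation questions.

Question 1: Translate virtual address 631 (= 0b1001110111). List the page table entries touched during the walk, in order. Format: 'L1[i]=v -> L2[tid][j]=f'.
vaddr = 631 = 0b1001110111
Split: l1_idx=4, l2_idx=3, offset=23

Answer: L1[4]=1 -> L2[1][3]=62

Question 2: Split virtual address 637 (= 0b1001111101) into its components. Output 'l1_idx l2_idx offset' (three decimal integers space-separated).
vaddr = 637 = 0b1001111101
  top 3 bits -> l1_idx = 4
  next 2 bits -> l2_idx = 3
  bottom 5 bits -> offset = 29

Answer: 4 3 29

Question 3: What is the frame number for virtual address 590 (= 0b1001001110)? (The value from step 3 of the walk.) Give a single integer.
Answer: 51

Derivation:
vaddr = 590: l1_idx=4, l2_idx=2
L1[4] = 1; L2[1][2] = 51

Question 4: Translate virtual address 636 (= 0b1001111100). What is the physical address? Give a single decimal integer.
Answer: 2012

Derivation:
vaddr = 636 = 0b1001111100
Split: l1_idx=4, l2_idx=3, offset=28
L1[4] = 1
L2[1][3] = 62
paddr = 62 * 32 + 28 = 2012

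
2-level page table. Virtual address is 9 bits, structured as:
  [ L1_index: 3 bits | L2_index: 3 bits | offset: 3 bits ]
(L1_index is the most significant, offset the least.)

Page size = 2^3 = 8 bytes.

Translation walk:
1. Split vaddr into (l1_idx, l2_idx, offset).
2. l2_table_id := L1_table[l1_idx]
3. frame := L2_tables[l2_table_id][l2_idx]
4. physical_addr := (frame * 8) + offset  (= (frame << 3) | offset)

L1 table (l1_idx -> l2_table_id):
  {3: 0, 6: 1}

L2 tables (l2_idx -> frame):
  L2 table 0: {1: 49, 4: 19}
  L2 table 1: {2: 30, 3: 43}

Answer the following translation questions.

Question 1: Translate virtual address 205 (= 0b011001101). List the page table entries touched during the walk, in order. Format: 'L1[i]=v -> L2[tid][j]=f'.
Answer: L1[3]=0 -> L2[0][1]=49

Derivation:
vaddr = 205 = 0b011001101
Split: l1_idx=3, l2_idx=1, offset=5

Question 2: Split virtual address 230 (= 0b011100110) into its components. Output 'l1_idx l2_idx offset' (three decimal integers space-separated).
Answer: 3 4 6

Derivation:
vaddr = 230 = 0b011100110
  top 3 bits -> l1_idx = 3
  next 3 bits -> l2_idx = 4
  bottom 3 bits -> offset = 6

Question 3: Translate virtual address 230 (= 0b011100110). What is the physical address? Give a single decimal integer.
Answer: 158

Derivation:
vaddr = 230 = 0b011100110
Split: l1_idx=3, l2_idx=4, offset=6
L1[3] = 0
L2[0][4] = 19
paddr = 19 * 8 + 6 = 158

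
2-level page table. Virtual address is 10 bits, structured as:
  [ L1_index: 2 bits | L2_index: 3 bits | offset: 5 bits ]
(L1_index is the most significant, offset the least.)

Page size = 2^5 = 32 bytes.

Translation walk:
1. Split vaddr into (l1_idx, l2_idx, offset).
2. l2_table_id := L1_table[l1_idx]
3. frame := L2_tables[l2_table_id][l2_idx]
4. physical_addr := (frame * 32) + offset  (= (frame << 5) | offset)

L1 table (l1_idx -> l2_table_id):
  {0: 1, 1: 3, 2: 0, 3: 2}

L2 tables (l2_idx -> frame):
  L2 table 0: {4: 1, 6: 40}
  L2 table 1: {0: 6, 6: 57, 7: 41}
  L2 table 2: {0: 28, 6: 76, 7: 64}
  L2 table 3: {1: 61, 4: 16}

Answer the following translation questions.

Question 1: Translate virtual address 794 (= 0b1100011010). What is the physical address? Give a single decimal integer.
vaddr = 794 = 0b1100011010
Split: l1_idx=3, l2_idx=0, offset=26
L1[3] = 2
L2[2][0] = 28
paddr = 28 * 32 + 26 = 922

Answer: 922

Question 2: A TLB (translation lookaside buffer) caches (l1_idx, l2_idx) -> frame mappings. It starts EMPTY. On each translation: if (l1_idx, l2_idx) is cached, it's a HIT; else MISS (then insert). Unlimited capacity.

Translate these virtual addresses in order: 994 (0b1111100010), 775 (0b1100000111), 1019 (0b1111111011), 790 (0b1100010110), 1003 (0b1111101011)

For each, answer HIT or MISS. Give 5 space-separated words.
vaddr=994: (3,7) not in TLB -> MISS, insert
vaddr=775: (3,0) not in TLB -> MISS, insert
vaddr=1019: (3,7) in TLB -> HIT
vaddr=790: (3,0) in TLB -> HIT
vaddr=1003: (3,7) in TLB -> HIT

Answer: MISS MISS HIT HIT HIT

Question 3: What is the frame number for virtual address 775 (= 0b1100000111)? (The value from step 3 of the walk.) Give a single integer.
Answer: 28

Derivation:
vaddr = 775: l1_idx=3, l2_idx=0
L1[3] = 2; L2[2][0] = 28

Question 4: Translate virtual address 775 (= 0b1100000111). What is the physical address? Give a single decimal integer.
vaddr = 775 = 0b1100000111
Split: l1_idx=3, l2_idx=0, offset=7
L1[3] = 2
L2[2][0] = 28
paddr = 28 * 32 + 7 = 903

Answer: 903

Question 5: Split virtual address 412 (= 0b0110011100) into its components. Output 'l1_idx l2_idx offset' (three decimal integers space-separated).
vaddr = 412 = 0b0110011100
  top 2 bits -> l1_idx = 1
  next 3 bits -> l2_idx = 4
  bottom 5 bits -> offset = 28

Answer: 1 4 28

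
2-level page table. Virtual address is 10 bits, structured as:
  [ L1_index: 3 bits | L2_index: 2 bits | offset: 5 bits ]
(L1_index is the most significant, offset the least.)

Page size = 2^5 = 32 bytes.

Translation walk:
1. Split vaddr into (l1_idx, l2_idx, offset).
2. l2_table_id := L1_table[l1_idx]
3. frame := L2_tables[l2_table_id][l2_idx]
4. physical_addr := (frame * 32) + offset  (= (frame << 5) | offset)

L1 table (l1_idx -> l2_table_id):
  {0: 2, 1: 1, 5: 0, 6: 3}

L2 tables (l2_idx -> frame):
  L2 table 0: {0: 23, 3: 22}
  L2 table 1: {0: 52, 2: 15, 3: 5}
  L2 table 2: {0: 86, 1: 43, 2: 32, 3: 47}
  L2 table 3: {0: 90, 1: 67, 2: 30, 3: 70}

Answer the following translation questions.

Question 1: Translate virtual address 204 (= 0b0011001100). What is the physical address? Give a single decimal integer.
vaddr = 204 = 0b0011001100
Split: l1_idx=1, l2_idx=2, offset=12
L1[1] = 1
L2[1][2] = 15
paddr = 15 * 32 + 12 = 492

Answer: 492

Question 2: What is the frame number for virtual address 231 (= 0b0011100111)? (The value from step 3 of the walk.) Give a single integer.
vaddr = 231: l1_idx=1, l2_idx=3
L1[1] = 1; L2[1][3] = 5

Answer: 5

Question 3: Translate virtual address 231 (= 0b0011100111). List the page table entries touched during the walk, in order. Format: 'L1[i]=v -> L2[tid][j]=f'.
Answer: L1[1]=1 -> L2[1][3]=5

Derivation:
vaddr = 231 = 0b0011100111
Split: l1_idx=1, l2_idx=3, offset=7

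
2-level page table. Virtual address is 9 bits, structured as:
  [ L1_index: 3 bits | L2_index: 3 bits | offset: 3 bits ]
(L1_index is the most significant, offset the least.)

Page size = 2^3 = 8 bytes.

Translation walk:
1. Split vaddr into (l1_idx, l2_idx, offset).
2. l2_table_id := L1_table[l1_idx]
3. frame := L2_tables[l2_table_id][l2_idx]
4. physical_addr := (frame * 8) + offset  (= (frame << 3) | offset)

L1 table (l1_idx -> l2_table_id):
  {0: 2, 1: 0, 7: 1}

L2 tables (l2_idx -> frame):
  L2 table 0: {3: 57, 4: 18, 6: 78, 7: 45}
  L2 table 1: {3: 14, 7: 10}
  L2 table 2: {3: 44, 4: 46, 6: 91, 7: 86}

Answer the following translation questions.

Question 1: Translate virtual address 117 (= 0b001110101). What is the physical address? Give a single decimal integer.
vaddr = 117 = 0b001110101
Split: l1_idx=1, l2_idx=6, offset=5
L1[1] = 0
L2[0][6] = 78
paddr = 78 * 8 + 5 = 629

Answer: 629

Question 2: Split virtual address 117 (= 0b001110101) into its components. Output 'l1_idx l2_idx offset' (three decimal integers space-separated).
Answer: 1 6 5

Derivation:
vaddr = 117 = 0b001110101
  top 3 bits -> l1_idx = 1
  next 3 bits -> l2_idx = 6
  bottom 3 bits -> offset = 5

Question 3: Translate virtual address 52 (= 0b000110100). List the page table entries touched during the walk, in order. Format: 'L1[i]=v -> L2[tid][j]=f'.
Answer: L1[0]=2 -> L2[2][6]=91

Derivation:
vaddr = 52 = 0b000110100
Split: l1_idx=0, l2_idx=6, offset=4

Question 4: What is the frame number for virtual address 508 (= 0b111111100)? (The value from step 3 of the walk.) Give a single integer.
vaddr = 508: l1_idx=7, l2_idx=7
L1[7] = 1; L2[1][7] = 10

Answer: 10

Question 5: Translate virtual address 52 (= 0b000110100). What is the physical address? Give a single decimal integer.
Answer: 732

Derivation:
vaddr = 52 = 0b000110100
Split: l1_idx=0, l2_idx=6, offset=4
L1[0] = 2
L2[2][6] = 91
paddr = 91 * 8 + 4 = 732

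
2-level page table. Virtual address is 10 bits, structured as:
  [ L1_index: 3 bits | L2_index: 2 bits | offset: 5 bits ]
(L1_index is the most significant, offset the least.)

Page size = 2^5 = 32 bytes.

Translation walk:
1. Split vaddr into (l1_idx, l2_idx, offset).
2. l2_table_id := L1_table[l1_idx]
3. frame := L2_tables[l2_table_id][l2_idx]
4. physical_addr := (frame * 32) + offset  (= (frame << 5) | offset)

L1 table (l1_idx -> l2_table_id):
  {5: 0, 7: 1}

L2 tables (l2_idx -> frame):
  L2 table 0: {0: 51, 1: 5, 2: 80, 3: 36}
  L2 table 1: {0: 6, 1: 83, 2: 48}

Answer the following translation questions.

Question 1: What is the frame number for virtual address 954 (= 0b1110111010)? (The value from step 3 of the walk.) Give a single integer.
Answer: 83

Derivation:
vaddr = 954: l1_idx=7, l2_idx=1
L1[7] = 1; L2[1][1] = 83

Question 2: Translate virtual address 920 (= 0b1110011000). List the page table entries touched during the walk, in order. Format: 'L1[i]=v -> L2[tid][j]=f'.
vaddr = 920 = 0b1110011000
Split: l1_idx=7, l2_idx=0, offset=24

Answer: L1[7]=1 -> L2[1][0]=6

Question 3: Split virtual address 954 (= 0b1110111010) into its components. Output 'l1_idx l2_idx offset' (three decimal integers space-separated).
Answer: 7 1 26

Derivation:
vaddr = 954 = 0b1110111010
  top 3 bits -> l1_idx = 7
  next 2 bits -> l2_idx = 1
  bottom 5 bits -> offset = 26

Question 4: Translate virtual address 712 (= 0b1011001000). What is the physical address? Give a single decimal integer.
Answer: 2568

Derivation:
vaddr = 712 = 0b1011001000
Split: l1_idx=5, l2_idx=2, offset=8
L1[5] = 0
L2[0][2] = 80
paddr = 80 * 32 + 8 = 2568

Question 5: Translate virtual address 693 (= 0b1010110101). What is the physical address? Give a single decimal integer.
vaddr = 693 = 0b1010110101
Split: l1_idx=5, l2_idx=1, offset=21
L1[5] = 0
L2[0][1] = 5
paddr = 5 * 32 + 21 = 181

Answer: 181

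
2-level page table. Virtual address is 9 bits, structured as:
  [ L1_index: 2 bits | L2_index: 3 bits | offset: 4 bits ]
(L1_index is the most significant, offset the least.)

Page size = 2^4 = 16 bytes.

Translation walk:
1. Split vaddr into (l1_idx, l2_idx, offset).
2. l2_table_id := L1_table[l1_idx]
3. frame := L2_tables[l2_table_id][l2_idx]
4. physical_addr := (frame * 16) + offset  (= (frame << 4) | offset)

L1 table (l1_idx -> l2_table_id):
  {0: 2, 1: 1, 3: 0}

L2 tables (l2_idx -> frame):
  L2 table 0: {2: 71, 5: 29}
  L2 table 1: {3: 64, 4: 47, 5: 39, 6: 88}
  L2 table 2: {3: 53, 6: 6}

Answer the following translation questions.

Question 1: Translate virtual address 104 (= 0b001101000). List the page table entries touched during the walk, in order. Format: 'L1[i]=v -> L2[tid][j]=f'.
Answer: L1[0]=2 -> L2[2][6]=6

Derivation:
vaddr = 104 = 0b001101000
Split: l1_idx=0, l2_idx=6, offset=8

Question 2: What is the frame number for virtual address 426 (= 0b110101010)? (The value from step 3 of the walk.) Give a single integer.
Answer: 71

Derivation:
vaddr = 426: l1_idx=3, l2_idx=2
L1[3] = 0; L2[0][2] = 71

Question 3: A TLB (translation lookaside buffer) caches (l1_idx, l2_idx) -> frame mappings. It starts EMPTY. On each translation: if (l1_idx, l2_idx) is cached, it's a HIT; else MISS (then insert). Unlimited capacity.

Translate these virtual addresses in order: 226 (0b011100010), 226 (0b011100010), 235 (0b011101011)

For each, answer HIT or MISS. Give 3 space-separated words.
vaddr=226: (1,6) not in TLB -> MISS, insert
vaddr=226: (1,6) in TLB -> HIT
vaddr=235: (1,6) in TLB -> HIT

Answer: MISS HIT HIT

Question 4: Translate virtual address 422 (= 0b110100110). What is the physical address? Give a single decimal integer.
vaddr = 422 = 0b110100110
Split: l1_idx=3, l2_idx=2, offset=6
L1[3] = 0
L2[0][2] = 71
paddr = 71 * 16 + 6 = 1142

Answer: 1142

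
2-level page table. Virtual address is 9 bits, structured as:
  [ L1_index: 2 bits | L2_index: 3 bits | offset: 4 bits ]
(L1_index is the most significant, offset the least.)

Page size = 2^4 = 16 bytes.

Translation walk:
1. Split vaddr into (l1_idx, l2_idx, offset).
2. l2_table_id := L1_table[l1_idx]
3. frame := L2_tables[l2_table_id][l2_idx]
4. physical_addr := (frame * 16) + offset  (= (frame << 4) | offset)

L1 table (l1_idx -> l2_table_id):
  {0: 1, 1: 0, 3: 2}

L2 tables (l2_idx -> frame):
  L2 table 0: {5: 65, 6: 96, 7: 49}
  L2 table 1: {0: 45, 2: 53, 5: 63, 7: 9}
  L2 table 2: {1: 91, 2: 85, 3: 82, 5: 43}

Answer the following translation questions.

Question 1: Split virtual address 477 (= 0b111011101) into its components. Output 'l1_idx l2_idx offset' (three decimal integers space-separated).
vaddr = 477 = 0b111011101
  top 2 bits -> l1_idx = 3
  next 3 bits -> l2_idx = 5
  bottom 4 bits -> offset = 13

Answer: 3 5 13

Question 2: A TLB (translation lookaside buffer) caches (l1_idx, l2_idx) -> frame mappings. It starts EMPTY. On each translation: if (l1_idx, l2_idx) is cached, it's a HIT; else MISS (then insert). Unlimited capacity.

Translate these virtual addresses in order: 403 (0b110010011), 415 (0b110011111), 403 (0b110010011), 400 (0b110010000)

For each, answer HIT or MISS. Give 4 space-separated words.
vaddr=403: (3,1) not in TLB -> MISS, insert
vaddr=415: (3,1) in TLB -> HIT
vaddr=403: (3,1) in TLB -> HIT
vaddr=400: (3,1) in TLB -> HIT

Answer: MISS HIT HIT HIT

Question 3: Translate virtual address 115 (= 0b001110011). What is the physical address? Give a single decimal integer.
vaddr = 115 = 0b001110011
Split: l1_idx=0, l2_idx=7, offset=3
L1[0] = 1
L2[1][7] = 9
paddr = 9 * 16 + 3 = 147

Answer: 147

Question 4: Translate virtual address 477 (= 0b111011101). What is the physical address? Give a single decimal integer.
Answer: 701

Derivation:
vaddr = 477 = 0b111011101
Split: l1_idx=3, l2_idx=5, offset=13
L1[3] = 2
L2[2][5] = 43
paddr = 43 * 16 + 13 = 701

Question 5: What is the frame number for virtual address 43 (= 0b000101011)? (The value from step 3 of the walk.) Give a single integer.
Answer: 53

Derivation:
vaddr = 43: l1_idx=0, l2_idx=2
L1[0] = 1; L2[1][2] = 53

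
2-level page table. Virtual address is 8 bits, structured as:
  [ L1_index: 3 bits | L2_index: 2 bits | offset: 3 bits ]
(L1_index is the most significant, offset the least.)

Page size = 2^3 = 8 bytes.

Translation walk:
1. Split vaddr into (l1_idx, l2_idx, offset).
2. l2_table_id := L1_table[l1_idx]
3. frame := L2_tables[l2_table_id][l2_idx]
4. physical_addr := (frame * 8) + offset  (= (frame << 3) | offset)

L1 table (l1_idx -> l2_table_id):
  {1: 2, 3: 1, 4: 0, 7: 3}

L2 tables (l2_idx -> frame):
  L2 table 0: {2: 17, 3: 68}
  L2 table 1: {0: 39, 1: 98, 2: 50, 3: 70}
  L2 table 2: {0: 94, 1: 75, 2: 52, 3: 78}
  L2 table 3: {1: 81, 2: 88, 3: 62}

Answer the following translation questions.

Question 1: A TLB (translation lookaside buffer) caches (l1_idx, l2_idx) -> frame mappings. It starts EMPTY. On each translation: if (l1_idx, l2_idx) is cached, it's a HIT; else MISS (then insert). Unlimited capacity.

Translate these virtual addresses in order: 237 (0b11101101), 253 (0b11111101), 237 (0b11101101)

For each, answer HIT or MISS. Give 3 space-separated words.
Answer: MISS MISS HIT

Derivation:
vaddr=237: (7,1) not in TLB -> MISS, insert
vaddr=253: (7,3) not in TLB -> MISS, insert
vaddr=237: (7,1) in TLB -> HIT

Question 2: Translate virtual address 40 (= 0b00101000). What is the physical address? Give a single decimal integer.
vaddr = 40 = 0b00101000
Split: l1_idx=1, l2_idx=1, offset=0
L1[1] = 2
L2[2][1] = 75
paddr = 75 * 8 + 0 = 600

Answer: 600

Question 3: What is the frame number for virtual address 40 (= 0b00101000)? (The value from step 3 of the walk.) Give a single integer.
vaddr = 40: l1_idx=1, l2_idx=1
L1[1] = 2; L2[2][1] = 75

Answer: 75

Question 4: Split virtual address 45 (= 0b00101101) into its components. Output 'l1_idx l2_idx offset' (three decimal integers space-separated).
vaddr = 45 = 0b00101101
  top 3 bits -> l1_idx = 1
  next 2 bits -> l2_idx = 1
  bottom 3 bits -> offset = 5

Answer: 1 1 5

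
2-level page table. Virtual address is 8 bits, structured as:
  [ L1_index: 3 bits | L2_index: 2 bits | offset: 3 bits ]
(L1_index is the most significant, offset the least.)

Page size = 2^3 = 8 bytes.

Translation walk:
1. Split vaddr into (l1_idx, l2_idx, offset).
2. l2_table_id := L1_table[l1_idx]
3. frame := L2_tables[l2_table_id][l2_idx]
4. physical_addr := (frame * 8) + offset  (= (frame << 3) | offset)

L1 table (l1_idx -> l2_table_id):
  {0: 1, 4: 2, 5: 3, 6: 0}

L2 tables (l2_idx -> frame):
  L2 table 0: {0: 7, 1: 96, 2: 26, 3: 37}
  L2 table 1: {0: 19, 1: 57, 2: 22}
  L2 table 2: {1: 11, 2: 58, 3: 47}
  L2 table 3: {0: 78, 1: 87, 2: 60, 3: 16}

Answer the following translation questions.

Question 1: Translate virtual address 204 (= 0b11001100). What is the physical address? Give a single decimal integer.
Answer: 772

Derivation:
vaddr = 204 = 0b11001100
Split: l1_idx=6, l2_idx=1, offset=4
L1[6] = 0
L2[0][1] = 96
paddr = 96 * 8 + 4 = 772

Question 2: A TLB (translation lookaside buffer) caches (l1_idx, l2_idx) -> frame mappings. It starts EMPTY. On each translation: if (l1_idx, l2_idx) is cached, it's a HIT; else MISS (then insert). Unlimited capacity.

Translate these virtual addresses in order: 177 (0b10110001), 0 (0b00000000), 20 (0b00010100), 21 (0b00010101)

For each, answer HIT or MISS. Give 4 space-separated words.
Answer: MISS MISS MISS HIT

Derivation:
vaddr=177: (5,2) not in TLB -> MISS, insert
vaddr=0: (0,0) not in TLB -> MISS, insert
vaddr=20: (0,2) not in TLB -> MISS, insert
vaddr=21: (0,2) in TLB -> HIT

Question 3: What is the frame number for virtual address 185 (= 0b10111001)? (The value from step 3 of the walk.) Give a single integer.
Answer: 16

Derivation:
vaddr = 185: l1_idx=5, l2_idx=3
L1[5] = 3; L2[3][3] = 16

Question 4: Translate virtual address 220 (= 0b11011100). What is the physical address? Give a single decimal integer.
Answer: 300

Derivation:
vaddr = 220 = 0b11011100
Split: l1_idx=6, l2_idx=3, offset=4
L1[6] = 0
L2[0][3] = 37
paddr = 37 * 8 + 4 = 300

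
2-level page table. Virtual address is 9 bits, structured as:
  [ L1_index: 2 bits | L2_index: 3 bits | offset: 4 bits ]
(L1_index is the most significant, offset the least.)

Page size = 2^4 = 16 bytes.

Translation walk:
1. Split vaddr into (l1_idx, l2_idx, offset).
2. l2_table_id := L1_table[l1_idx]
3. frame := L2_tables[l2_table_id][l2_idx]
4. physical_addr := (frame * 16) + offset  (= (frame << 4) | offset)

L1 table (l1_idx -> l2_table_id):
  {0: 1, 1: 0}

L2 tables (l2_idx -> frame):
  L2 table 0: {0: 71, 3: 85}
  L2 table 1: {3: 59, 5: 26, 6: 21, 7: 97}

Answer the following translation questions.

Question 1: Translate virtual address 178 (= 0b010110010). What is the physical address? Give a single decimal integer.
Answer: 1362

Derivation:
vaddr = 178 = 0b010110010
Split: l1_idx=1, l2_idx=3, offset=2
L1[1] = 0
L2[0][3] = 85
paddr = 85 * 16 + 2 = 1362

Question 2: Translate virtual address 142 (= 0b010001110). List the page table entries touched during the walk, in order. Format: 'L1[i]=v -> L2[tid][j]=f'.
Answer: L1[1]=0 -> L2[0][0]=71

Derivation:
vaddr = 142 = 0b010001110
Split: l1_idx=1, l2_idx=0, offset=14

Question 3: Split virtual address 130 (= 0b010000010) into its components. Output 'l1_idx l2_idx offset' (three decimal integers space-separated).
vaddr = 130 = 0b010000010
  top 2 bits -> l1_idx = 1
  next 3 bits -> l2_idx = 0
  bottom 4 bits -> offset = 2

Answer: 1 0 2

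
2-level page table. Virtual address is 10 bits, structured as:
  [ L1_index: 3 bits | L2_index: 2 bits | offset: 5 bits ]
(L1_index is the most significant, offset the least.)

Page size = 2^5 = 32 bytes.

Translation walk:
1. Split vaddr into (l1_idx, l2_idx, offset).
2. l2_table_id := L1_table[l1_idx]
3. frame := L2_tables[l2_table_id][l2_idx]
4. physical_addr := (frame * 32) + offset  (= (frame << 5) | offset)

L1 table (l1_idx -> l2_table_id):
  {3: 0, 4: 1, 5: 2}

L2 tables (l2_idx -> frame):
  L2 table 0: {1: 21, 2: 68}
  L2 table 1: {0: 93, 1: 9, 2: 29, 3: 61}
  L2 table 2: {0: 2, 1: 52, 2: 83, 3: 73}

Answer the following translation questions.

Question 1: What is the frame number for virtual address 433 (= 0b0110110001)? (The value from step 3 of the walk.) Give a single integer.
vaddr = 433: l1_idx=3, l2_idx=1
L1[3] = 0; L2[0][1] = 21

Answer: 21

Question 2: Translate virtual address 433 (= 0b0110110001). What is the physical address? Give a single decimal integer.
vaddr = 433 = 0b0110110001
Split: l1_idx=3, l2_idx=1, offset=17
L1[3] = 0
L2[0][1] = 21
paddr = 21 * 32 + 17 = 689

Answer: 689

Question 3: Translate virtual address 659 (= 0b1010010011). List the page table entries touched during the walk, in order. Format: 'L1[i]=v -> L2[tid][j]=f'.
Answer: L1[5]=2 -> L2[2][0]=2

Derivation:
vaddr = 659 = 0b1010010011
Split: l1_idx=5, l2_idx=0, offset=19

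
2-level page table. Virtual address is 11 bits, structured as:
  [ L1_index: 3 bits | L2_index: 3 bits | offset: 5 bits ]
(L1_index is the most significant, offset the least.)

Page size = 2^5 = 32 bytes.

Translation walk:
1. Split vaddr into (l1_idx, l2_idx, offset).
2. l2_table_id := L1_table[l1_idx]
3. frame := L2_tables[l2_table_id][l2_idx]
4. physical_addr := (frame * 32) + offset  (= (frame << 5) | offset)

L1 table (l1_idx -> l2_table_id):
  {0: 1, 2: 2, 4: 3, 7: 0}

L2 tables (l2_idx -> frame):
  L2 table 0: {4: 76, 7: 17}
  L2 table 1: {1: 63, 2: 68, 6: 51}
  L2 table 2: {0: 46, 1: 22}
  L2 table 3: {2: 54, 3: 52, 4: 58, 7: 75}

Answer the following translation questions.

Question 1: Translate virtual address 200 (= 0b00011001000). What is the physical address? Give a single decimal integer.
Answer: 1640

Derivation:
vaddr = 200 = 0b00011001000
Split: l1_idx=0, l2_idx=6, offset=8
L1[0] = 1
L2[1][6] = 51
paddr = 51 * 32 + 8 = 1640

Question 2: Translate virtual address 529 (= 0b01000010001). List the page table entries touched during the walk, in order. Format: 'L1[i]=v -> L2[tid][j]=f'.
vaddr = 529 = 0b01000010001
Split: l1_idx=2, l2_idx=0, offset=17

Answer: L1[2]=2 -> L2[2][0]=46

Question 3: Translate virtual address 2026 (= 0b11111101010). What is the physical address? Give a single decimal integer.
Answer: 554

Derivation:
vaddr = 2026 = 0b11111101010
Split: l1_idx=7, l2_idx=7, offset=10
L1[7] = 0
L2[0][7] = 17
paddr = 17 * 32 + 10 = 554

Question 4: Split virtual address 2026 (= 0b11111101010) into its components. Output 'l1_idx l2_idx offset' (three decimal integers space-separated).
Answer: 7 7 10

Derivation:
vaddr = 2026 = 0b11111101010
  top 3 bits -> l1_idx = 7
  next 3 bits -> l2_idx = 7
  bottom 5 bits -> offset = 10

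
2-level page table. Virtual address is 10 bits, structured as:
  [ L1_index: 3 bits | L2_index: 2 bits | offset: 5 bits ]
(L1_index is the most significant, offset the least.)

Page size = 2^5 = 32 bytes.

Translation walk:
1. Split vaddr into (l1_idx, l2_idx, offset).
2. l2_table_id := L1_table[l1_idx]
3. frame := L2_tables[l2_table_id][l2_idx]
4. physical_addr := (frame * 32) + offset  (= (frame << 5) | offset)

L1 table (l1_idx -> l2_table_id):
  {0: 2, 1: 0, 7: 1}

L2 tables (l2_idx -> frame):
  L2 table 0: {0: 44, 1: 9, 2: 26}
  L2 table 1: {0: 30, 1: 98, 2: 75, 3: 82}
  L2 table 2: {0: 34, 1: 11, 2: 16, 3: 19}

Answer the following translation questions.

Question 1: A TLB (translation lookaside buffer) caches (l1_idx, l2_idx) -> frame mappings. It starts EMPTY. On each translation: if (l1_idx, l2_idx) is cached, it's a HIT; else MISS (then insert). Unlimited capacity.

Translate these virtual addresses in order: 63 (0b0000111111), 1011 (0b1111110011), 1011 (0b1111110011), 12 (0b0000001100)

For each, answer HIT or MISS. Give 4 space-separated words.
vaddr=63: (0,1) not in TLB -> MISS, insert
vaddr=1011: (7,3) not in TLB -> MISS, insert
vaddr=1011: (7,3) in TLB -> HIT
vaddr=12: (0,0) not in TLB -> MISS, insert

Answer: MISS MISS HIT MISS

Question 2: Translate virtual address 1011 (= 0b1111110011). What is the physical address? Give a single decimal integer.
vaddr = 1011 = 0b1111110011
Split: l1_idx=7, l2_idx=3, offset=19
L1[7] = 1
L2[1][3] = 82
paddr = 82 * 32 + 19 = 2643

Answer: 2643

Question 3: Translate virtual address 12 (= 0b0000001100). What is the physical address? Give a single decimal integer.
Answer: 1100

Derivation:
vaddr = 12 = 0b0000001100
Split: l1_idx=0, l2_idx=0, offset=12
L1[0] = 2
L2[2][0] = 34
paddr = 34 * 32 + 12 = 1100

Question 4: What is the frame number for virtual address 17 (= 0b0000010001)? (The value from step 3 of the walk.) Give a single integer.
vaddr = 17: l1_idx=0, l2_idx=0
L1[0] = 2; L2[2][0] = 34

Answer: 34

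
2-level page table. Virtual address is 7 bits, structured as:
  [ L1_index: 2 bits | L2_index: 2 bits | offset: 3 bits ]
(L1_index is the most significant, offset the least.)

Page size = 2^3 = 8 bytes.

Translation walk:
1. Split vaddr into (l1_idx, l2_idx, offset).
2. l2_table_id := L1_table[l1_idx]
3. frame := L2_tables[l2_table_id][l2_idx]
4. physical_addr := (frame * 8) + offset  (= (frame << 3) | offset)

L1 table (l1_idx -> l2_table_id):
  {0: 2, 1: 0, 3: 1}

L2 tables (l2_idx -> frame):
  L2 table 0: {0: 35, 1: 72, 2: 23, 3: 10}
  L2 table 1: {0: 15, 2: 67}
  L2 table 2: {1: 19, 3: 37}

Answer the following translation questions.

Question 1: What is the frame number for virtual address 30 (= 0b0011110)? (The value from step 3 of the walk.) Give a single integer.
vaddr = 30: l1_idx=0, l2_idx=3
L1[0] = 2; L2[2][3] = 37

Answer: 37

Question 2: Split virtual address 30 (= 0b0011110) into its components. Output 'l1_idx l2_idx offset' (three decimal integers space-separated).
Answer: 0 3 6

Derivation:
vaddr = 30 = 0b0011110
  top 2 bits -> l1_idx = 0
  next 2 bits -> l2_idx = 3
  bottom 3 bits -> offset = 6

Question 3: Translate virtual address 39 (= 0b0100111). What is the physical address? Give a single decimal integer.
vaddr = 39 = 0b0100111
Split: l1_idx=1, l2_idx=0, offset=7
L1[1] = 0
L2[0][0] = 35
paddr = 35 * 8 + 7 = 287

Answer: 287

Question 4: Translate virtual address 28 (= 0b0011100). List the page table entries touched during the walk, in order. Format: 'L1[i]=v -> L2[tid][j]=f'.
vaddr = 28 = 0b0011100
Split: l1_idx=0, l2_idx=3, offset=4

Answer: L1[0]=2 -> L2[2][3]=37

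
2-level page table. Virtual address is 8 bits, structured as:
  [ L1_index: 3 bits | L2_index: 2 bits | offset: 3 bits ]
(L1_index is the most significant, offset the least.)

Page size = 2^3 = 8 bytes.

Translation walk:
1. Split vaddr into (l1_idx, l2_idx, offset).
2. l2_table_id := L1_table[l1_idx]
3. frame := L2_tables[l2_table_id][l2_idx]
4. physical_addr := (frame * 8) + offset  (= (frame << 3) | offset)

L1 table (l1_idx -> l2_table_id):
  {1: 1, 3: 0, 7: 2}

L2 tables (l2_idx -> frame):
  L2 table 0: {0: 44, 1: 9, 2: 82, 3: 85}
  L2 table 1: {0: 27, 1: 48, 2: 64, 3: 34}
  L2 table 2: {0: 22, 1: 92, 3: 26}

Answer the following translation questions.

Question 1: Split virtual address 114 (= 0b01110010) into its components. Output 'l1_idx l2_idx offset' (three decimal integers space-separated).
Answer: 3 2 2

Derivation:
vaddr = 114 = 0b01110010
  top 3 bits -> l1_idx = 3
  next 2 bits -> l2_idx = 2
  bottom 3 bits -> offset = 2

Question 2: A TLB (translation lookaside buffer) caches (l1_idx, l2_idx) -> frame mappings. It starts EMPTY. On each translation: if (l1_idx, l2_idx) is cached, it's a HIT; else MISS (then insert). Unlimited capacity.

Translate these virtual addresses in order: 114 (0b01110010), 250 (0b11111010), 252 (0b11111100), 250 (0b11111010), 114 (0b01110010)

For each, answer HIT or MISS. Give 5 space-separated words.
Answer: MISS MISS HIT HIT HIT

Derivation:
vaddr=114: (3,2) not in TLB -> MISS, insert
vaddr=250: (7,3) not in TLB -> MISS, insert
vaddr=252: (7,3) in TLB -> HIT
vaddr=250: (7,3) in TLB -> HIT
vaddr=114: (3,2) in TLB -> HIT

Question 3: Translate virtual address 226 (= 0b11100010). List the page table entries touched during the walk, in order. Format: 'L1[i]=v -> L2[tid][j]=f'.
Answer: L1[7]=2 -> L2[2][0]=22

Derivation:
vaddr = 226 = 0b11100010
Split: l1_idx=7, l2_idx=0, offset=2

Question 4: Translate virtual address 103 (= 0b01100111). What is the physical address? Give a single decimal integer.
Answer: 359

Derivation:
vaddr = 103 = 0b01100111
Split: l1_idx=3, l2_idx=0, offset=7
L1[3] = 0
L2[0][0] = 44
paddr = 44 * 8 + 7 = 359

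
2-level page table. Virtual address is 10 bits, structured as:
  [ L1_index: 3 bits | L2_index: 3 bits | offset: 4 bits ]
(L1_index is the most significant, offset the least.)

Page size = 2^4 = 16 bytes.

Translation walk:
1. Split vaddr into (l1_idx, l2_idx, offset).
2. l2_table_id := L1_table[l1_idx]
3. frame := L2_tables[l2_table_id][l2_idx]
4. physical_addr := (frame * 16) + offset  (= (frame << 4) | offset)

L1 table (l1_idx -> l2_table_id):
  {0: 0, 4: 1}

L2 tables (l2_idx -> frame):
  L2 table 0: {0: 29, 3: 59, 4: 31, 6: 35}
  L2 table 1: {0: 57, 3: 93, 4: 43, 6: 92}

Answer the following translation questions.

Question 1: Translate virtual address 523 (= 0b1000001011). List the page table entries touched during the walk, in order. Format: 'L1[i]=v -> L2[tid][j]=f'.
vaddr = 523 = 0b1000001011
Split: l1_idx=4, l2_idx=0, offset=11

Answer: L1[4]=1 -> L2[1][0]=57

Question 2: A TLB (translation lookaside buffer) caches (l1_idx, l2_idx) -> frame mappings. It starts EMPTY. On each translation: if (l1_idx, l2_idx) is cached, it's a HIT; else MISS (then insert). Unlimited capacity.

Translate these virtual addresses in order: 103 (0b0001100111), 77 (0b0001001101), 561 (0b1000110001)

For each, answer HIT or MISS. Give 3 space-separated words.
vaddr=103: (0,6) not in TLB -> MISS, insert
vaddr=77: (0,4) not in TLB -> MISS, insert
vaddr=561: (4,3) not in TLB -> MISS, insert

Answer: MISS MISS MISS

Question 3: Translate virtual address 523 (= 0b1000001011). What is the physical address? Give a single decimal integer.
vaddr = 523 = 0b1000001011
Split: l1_idx=4, l2_idx=0, offset=11
L1[4] = 1
L2[1][0] = 57
paddr = 57 * 16 + 11 = 923

Answer: 923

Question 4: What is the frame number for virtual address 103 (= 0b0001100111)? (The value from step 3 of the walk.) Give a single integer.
Answer: 35

Derivation:
vaddr = 103: l1_idx=0, l2_idx=6
L1[0] = 0; L2[0][6] = 35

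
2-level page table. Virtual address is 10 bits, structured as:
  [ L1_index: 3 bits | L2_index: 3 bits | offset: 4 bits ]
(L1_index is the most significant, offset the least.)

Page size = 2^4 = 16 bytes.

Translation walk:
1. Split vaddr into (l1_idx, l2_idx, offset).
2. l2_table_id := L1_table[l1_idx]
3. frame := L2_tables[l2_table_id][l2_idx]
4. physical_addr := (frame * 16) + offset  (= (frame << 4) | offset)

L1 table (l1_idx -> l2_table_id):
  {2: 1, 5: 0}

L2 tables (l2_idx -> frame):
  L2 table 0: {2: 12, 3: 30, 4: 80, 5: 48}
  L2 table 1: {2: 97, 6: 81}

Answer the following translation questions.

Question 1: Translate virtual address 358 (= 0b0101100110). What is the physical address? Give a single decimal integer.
Answer: 1302

Derivation:
vaddr = 358 = 0b0101100110
Split: l1_idx=2, l2_idx=6, offset=6
L1[2] = 1
L2[1][6] = 81
paddr = 81 * 16 + 6 = 1302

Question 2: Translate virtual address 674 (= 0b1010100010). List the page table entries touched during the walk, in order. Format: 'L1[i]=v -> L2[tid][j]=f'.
vaddr = 674 = 0b1010100010
Split: l1_idx=5, l2_idx=2, offset=2

Answer: L1[5]=0 -> L2[0][2]=12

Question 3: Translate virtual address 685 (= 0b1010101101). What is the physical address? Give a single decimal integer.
vaddr = 685 = 0b1010101101
Split: l1_idx=5, l2_idx=2, offset=13
L1[5] = 0
L2[0][2] = 12
paddr = 12 * 16 + 13 = 205

Answer: 205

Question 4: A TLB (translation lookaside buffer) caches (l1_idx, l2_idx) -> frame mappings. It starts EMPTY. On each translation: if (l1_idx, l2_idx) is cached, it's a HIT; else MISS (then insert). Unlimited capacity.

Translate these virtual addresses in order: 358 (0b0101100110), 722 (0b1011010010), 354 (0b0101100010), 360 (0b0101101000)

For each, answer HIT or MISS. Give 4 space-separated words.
Answer: MISS MISS HIT HIT

Derivation:
vaddr=358: (2,6) not in TLB -> MISS, insert
vaddr=722: (5,5) not in TLB -> MISS, insert
vaddr=354: (2,6) in TLB -> HIT
vaddr=360: (2,6) in TLB -> HIT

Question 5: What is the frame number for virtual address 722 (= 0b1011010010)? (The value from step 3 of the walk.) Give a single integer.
Answer: 48

Derivation:
vaddr = 722: l1_idx=5, l2_idx=5
L1[5] = 0; L2[0][5] = 48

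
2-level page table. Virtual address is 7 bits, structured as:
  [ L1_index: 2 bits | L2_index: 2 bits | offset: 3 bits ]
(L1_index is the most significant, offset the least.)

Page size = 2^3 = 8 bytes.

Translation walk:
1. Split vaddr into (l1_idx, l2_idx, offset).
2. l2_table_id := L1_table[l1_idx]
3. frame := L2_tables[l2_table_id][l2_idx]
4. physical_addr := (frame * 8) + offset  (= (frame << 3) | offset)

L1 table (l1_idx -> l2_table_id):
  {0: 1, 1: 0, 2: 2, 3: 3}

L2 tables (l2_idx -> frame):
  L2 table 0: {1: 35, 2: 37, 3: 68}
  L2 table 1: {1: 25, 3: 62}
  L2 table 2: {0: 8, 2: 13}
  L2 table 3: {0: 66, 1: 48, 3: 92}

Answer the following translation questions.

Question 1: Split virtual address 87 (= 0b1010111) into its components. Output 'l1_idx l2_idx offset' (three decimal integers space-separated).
vaddr = 87 = 0b1010111
  top 2 bits -> l1_idx = 2
  next 2 bits -> l2_idx = 2
  bottom 3 bits -> offset = 7

Answer: 2 2 7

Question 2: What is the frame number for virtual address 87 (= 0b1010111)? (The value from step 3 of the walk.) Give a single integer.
vaddr = 87: l1_idx=2, l2_idx=2
L1[2] = 2; L2[2][2] = 13

Answer: 13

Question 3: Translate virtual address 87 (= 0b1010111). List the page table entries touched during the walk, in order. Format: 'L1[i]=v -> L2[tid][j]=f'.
vaddr = 87 = 0b1010111
Split: l1_idx=2, l2_idx=2, offset=7

Answer: L1[2]=2 -> L2[2][2]=13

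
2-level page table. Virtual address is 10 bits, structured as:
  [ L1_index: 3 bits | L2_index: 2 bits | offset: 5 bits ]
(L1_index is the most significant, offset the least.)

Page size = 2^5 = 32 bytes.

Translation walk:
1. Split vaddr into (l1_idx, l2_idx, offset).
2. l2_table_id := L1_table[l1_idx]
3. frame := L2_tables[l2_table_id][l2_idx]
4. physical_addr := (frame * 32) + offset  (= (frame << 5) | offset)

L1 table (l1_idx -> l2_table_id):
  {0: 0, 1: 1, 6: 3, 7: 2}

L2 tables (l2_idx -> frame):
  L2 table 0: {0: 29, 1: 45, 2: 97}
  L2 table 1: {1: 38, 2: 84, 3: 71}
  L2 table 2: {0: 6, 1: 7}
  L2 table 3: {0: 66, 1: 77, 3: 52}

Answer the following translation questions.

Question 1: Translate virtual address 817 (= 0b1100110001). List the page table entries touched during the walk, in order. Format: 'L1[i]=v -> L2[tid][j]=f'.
Answer: L1[6]=3 -> L2[3][1]=77

Derivation:
vaddr = 817 = 0b1100110001
Split: l1_idx=6, l2_idx=1, offset=17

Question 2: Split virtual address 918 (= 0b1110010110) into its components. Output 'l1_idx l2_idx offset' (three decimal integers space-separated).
vaddr = 918 = 0b1110010110
  top 3 bits -> l1_idx = 7
  next 2 bits -> l2_idx = 0
  bottom 5 bits -> offset = 22

Answer: 7 0 22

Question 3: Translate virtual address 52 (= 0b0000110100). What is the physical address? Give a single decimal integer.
vaddr = 52 = 0b0000110100
Split: l1_idx=0, l2_idx=1, offset=20
L1[0] = 0
L2[0][1] = 45
paddr = 45 * 32 + 20 = 1460

Answer: 1460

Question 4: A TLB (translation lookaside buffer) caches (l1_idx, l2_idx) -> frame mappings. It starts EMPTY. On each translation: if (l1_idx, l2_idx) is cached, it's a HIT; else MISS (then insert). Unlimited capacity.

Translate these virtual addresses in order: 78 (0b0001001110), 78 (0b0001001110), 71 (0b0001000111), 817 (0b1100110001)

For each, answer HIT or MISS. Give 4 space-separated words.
vaddr=78: (0,2) not in TLB -> MISS, insert
vaddr=78: (0,2) in TLB -> HIT
vaddr=71: (0,2) in TLB -> HIT
vaddr=817: (6,1) not in TLB -> MISS, insert

Answer: MISS HIT HIT MISS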